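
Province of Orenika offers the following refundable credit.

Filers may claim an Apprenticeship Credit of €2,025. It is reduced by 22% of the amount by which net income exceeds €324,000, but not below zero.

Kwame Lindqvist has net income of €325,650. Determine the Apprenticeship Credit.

€1,662

Apprenticeship Credit: 22% of the €1,650 excess over €324,000 is €363; credit = €2,025 − €363 = €1,662.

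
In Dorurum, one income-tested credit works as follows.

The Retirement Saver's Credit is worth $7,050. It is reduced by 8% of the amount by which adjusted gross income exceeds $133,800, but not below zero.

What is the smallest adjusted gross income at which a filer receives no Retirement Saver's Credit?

The credit falls by 8% of each dollar above $133,800, so it reaches zero when the excess is $7,050 / 8% = $88,125: income = $133,800 + $88,125 = $221,925.

$221,925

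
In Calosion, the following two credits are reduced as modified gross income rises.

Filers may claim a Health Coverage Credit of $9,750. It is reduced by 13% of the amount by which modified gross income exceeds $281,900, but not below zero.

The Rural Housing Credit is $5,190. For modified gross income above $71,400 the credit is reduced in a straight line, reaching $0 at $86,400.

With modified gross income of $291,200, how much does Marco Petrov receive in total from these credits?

Health Coverage Credit: 13% of the $9,300 excess over $281,900 is $1,209; credit = $9,750 − $1,209 = $8,541.
Rural Housing Credit: $291,200 is at or above $86,400, so the credit is $0.
Total: $8,541 + $0 = $8,541.

$8,541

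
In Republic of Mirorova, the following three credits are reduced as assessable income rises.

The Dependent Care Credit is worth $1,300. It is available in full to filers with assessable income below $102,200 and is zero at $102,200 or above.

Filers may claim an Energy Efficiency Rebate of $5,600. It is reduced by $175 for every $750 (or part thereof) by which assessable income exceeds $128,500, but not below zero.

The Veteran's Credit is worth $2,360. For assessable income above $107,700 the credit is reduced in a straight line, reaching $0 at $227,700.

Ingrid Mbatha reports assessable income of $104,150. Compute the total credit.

Dependent Care Credit: $104,150 meets or exceeds the $102,200 cutoff, so the credit is $0.
Energy Efficiency Rebate: $104,150 is at or below the $128,500 threshold, so the full $5,600 applies.
Veteran's Credit: $104,150 is at or below the $107,700 threshold, so the full $2,360 applies.
Total: $0 + $5,600 + $2,360 = $7,960.

$7,960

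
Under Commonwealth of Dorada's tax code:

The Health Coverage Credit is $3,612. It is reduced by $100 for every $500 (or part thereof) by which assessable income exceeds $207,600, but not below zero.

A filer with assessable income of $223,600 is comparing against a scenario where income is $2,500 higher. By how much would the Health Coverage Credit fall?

At $223,600 — income exceeds $207,600 by $16,000, which is 32 full-or-partial $500 increments; reduction = 32 × $100 = $3,200, leaving $412.
At $226,100 — income exceeds $207,600 by $18,500 → 37 increments × $100 = $3,700 ≥ base, so the credit is $0.
Lost: $412 − $0 = $412.

$412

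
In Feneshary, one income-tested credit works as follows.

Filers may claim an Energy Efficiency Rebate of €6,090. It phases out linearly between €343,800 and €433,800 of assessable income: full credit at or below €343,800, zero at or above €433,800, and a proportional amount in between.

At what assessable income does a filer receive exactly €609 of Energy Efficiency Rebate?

€424,800

€609 is 609/6,090 of the full €6,090, so 5,481/6,090 of the €90,000 range has been used: income = €343,800 + €90,000 × 5,481/6,090 = €424,800.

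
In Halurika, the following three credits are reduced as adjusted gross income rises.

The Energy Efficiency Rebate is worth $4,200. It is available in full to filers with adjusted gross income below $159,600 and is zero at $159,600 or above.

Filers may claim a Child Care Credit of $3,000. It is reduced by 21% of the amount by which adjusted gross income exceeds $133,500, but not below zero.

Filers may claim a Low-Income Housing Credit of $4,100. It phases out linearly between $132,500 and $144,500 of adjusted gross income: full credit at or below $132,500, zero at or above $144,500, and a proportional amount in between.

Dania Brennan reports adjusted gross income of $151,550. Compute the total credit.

Energy Efficiency Rebate: $151,550 is below the $159,600 cutoff, so the full $4,200 applies.
Child Care Credit: 21% of the $18,050 excess over $133,500 is $3,790.50 ≥ base, so the credit is $0.
Low-Income Housing Credit: $151,550 is at or above $144,500, so the credit is $0.
Total: $4,200 + $0 + $0 = $4,200.

$4,200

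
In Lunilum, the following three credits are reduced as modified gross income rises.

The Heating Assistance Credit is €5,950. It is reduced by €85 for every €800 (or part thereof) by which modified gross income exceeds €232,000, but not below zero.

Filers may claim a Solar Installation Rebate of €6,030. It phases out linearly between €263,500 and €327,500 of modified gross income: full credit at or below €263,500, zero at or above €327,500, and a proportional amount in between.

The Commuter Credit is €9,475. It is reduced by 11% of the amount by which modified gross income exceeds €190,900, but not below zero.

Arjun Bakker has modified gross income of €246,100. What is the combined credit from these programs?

€13,853

Heating Assistance Credit: income exceeds €232,000 by €14,100, which is 18 full-or-partial €800 increments; reduction = 18 × €85 = €1,530, leaving €4,420.
Solar Installation Rebate: €246,100 is at or below the €263,500 threshold, so the full €6,030 applies.
Commuter Credit: 11% of the €55,200 excess over €190,900 is €6,072; credit = €9,475 − €6,072 = €3,403.
Total: €4,420 + €6,030 + €3,403 = €13,853.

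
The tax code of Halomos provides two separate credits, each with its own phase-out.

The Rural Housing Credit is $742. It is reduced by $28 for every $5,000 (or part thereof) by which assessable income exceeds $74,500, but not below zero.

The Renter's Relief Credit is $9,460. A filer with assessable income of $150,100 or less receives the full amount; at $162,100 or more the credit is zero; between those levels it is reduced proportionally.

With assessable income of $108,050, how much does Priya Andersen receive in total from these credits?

Rural Housing Credit: income exceeds $74,500 by $33,550, which is 7 full-or-partial $5,000 increments; reduction = 7 × $28 = $196, leaving $546.
Renter's Relief Credit: $108,050 is at or below the $150,100 threshold, so the full $9,460 applies.
Total: $546 + $9,460 = $10,006.

$10,006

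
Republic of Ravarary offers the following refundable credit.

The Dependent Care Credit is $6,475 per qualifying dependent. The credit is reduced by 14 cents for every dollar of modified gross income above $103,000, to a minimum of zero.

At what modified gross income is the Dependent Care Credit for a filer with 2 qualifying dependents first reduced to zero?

Full credit = 2 × $6,475 = $12,950.
The credit falls by 14% of each dollar above $103,000, so it reaches zero when the excess is $12,950 / 14% = $92,500: income = $103,000 + $92,500 = $195,500.

$195,500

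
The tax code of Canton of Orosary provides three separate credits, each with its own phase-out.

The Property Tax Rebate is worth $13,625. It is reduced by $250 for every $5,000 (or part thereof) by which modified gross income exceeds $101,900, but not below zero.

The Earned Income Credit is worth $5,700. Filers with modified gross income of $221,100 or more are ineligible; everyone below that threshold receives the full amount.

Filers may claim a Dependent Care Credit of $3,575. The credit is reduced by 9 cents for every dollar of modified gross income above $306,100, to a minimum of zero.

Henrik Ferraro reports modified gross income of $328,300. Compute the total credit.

$3,702

Property Tax Rebate: income exceeds $101,900 by $226,400, which is 46 full-or-partial $5,000 increments; reduction = 46 × $250 = $11,500, leaving $2,125.
Earned Income Credit: $328,300 meets or exceeds the $221,100 cutoff, so the credit is $0.
Dependent Care Credit: 9% of the $22,200 excess over $306,100 is $1,998; credit = $3,575 − $1,998 = $1,577.
Total: $2,125 + $0 + $1,577 = $3,702.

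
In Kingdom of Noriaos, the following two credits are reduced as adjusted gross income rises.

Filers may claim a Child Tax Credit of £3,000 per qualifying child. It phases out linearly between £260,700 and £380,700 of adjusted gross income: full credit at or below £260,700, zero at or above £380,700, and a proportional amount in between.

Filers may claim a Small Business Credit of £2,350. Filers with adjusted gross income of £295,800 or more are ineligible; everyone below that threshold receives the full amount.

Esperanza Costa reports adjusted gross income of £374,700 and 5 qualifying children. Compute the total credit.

£750

Child Tax Credit: base = 5 × £3,000 = £15,000. £374,700 is £114,000 into a £120,000 phase-out range, leaving 6,000/120,000 of the credit: £15,000 × 6,000/120,000 = £750.
Small Business Credit: £374,700 meets or exceeds the £295,800 cutoff, so the credit is £0.
Total: £750 + £0 = £750.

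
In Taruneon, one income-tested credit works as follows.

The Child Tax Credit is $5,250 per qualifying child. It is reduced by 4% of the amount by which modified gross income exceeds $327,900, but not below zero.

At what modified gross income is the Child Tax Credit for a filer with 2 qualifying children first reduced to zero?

Full credit = 2 × $5,250 = $10,500.
The credit falls by 4% of each dollar above $327,900, so it reaches zero when the excess is $10,500 / 4% = $262,500: income = $327,900 + $262,500 = $590,400.

$590,400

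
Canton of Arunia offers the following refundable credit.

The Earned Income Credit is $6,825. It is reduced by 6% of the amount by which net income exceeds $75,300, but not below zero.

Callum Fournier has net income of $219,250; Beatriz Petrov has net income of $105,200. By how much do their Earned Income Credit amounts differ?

$5,031

Callum ($219,250): Earned Income Credit: 6% of the $143,950 excess over $75,300 is $8,637 ≥ base, so the credit is $0.
Beatriz ($105,200): Earned Income Credit: 6% of the $29,900 excess over $75,300 is $1,794; credit = $6,825 − $1,794 = $5,031.
Difference: |$0 − $5,031| = $5,031.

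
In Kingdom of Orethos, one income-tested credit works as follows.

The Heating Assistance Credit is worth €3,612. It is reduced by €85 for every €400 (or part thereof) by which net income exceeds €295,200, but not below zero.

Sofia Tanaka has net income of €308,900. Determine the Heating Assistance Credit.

€637

Heating Assistance Credit: income exceeds €295,200 by €13,700, which is 35 full-or-partial €400 increments; reduction = 35 × €85 = €2,975, leaving €637.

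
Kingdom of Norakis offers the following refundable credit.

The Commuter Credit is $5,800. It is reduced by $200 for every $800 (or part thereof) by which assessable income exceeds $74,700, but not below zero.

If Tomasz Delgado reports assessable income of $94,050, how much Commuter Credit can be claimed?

Commuter Credit: income exceeds $74,700 by $19,350, which is 25 full-or-partial $800 increments; reduction = 25 × $200 = $5,000, leaving $800.

$800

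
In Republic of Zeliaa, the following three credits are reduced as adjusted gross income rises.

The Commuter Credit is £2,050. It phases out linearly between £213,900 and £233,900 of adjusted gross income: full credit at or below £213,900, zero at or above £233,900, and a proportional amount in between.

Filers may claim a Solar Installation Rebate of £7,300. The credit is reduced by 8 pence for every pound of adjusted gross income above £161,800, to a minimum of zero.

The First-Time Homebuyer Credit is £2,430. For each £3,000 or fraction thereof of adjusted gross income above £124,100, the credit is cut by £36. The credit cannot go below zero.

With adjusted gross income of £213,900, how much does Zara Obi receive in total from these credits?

£6,532

Commuter Credit: £213,900 is at or below the £213,900 threshold, so the full £2,050 applies.
Solar Installation Rebate: 8% of the £52,100 excess over £161,800 is £4,168; credit = £7,300 − £4,168 = £3,132.
First-Time Homebuyer Credit: income exceeds £124,100 by £89,800, which is 30 full-or-partial £3,000 increments; reduction = 30 × £36 = £1,080, leaving £1,350.
Total: £2,050 + £3,132 + £1,350 = £6,532.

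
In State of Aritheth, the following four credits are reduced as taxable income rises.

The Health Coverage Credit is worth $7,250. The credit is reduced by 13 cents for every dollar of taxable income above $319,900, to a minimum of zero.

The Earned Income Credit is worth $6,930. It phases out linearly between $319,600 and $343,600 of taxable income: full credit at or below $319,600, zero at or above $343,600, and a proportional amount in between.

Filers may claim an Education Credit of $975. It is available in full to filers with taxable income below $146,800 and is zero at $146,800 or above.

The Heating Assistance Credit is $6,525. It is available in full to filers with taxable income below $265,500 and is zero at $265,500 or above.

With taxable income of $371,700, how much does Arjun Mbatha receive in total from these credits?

$516

Health Coverage Credit: 13% of the $51,800 excess over $319,900 is $6,734; credit = $7,250 − $6,734 = $516.
Earned Income Credit: $371,700 is at or above $343,600, so the credit is $0.
Education Credit: $371,700 meets or exceeds the $146,800 cutoff, so the credit is $0.
Heating Assistance Credit: $371,700 meets or exceeds the $265,500 cutoff, so the credit is $0.
Total: $516 + $0 + $0 + $0 = $516.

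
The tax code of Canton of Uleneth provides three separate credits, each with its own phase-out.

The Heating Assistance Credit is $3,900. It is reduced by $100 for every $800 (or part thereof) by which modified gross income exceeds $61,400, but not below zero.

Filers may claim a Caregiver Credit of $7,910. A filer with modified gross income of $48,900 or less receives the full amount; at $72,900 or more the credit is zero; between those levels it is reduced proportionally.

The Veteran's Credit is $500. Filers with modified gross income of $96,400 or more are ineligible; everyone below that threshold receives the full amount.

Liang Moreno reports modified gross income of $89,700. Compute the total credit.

Heating Assistance Credit: income exceeds $61,400 by $28,300, which is 36 full-or-partial $800 increments; reduction = 36 × $100 = $3,600, leaving $300.
Caregiver Credit: $89,700 is at or above $72,900, so the credit is $0.
Veteran's Credit: $89,700 is below the $96,400 cutoff, so the full $500 applies.
Total: $300 + $0 + $500 = $800.

$800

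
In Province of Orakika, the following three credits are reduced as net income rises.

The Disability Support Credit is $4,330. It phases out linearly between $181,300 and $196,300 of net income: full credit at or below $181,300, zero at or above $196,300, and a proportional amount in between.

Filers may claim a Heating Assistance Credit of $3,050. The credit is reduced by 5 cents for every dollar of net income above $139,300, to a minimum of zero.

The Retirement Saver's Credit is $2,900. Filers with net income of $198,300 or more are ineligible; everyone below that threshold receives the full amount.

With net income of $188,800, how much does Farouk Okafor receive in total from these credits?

$5,640

Disability Support Credit: $188,800 is $7,500 into a $15,000 phase-out range, leaving 7,500/15,000 of the credit: $4,330 × 7,500/15,000 = $2,165.
Heating Assistance Credit: 5% of the $49,500 excess over $139,300 is $2,475; credit = $3,050 − $2,475 = $575.
Retirement Saver's Credit: $188,800 is below the $198,300 cutoff, so the full $2,900 applies.
Total: $2,165 + $575 + $2,900 = $5,640.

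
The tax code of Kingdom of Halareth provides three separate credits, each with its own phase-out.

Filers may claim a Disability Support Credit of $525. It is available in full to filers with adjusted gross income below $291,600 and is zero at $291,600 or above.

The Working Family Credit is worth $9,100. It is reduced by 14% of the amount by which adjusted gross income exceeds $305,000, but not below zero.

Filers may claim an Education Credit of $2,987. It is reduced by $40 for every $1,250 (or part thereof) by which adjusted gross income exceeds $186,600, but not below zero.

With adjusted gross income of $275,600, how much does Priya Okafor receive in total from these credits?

$9,732

Disability Support Credit: $275,600 is below the $291,600 cutoff, so the full $525 applies.
Working Family Credit: $275,600 is at or below the $305,000 threshold, so the full $9,100 applies.
Education Credit: income exceeds $186,600 by $89,000, which is 72 full-or-partial $1,250 increments; reduction = 72 × $40 = $2,880, leaving $107.
Total: $525 + $9,100 + $107 = $9,732.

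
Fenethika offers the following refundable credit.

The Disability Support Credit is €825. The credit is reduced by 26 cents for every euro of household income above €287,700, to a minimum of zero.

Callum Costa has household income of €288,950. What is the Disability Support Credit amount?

€500

Disability Support Credit: 26% of the €1,250 excess over €287,700 is €325; credit = €825 − €325 = €500.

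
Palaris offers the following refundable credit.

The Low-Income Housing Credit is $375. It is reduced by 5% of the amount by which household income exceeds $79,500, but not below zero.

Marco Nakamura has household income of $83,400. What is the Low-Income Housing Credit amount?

$180

Low-Income Housing Credit: 5% of the $3,900 excess over $79,500 is $195; credit = $375 − $195 = $180.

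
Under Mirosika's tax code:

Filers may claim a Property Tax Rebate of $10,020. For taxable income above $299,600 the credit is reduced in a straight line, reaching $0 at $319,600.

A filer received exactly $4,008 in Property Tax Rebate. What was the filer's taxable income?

$4,008 is 4,008/10,020 of the full $10,020, so 6,012/10,020 of the $20,000 range has been used: income = $299,600 + $20,000 × 6,012/10,020 = $311,600.

$311,600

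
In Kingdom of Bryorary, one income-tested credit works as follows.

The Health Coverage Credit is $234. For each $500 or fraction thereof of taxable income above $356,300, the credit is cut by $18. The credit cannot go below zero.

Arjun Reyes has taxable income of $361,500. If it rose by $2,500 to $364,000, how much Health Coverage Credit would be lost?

At $361,500 — income exceeds $356,300 by $5,200, which is 11 full-or-partial $500 increments; reduction = 11 × $18 = $198, leaving $36.
At $364,000 — income exceeds $356,300 by $7,700 → 16 increments × $18 = $288 ≥ base, so the credit is $0.
Lost: $36 − $0 = $36.

$36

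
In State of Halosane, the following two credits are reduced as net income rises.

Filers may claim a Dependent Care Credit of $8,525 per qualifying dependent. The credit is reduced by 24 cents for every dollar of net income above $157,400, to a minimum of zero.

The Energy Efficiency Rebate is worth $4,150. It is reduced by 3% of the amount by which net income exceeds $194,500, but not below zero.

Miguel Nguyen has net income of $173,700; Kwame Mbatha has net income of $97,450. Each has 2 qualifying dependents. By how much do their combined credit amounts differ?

$3,912

Miguel ($173,700): Dependent Care Credit: base = 2 × $8,525 = $17,050. 24% of the $16,300 excess over $157,400 is $3,912; credit = $17,050 − $3,912 = $13,138. Energy Efficiency Rebate: $173,700 is at or below the $194,500 threshold, so the full $4,150 applies. total $13,138 + $4,150 = $17,288
Kwame ($97,450): Dependent Care Credit: base = 2 × $8,525 = $17,050. $97,450 is at or below the $157,400 threshold, so the full $17,050 applies. Energy Efficiency Rebate: $97,450 is at or below the $194,500 threshold, so the full $4,150 applies. total $17,050 + $4,150 = $21,200
Difference: |$17,288 − $21,200| = $3,912.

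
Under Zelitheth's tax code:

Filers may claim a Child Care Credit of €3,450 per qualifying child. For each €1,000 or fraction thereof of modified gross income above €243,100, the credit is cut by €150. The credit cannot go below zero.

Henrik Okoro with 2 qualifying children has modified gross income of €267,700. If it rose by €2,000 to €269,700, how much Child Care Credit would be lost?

At €267,700 — base = 2 × €3,450 = €6,900. income exceeds €243,100 by €24,600, which is 25 full-or-partial €1,000 increments; reduction = 25 × €150 = €3,750, leaving €3,150.
At €269,700 — base = 2 × €3,450 = €6,900. income exceeds €243,100 by €26,600, which is 27 full-or-partial €1,000 increments; reduction = 27 × €150 = €4,050, leaving €2,850.
Lost: €3,150 − €2,850 = €300.

€300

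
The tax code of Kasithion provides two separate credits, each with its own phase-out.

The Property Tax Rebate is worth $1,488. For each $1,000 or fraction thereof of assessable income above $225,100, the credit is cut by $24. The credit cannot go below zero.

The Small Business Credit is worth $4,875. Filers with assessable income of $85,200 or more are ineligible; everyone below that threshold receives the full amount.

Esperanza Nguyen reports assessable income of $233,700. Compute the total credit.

$1,272

Property Tax Rebate: income exceeds $225,100 by $8,600, which is 9 full-or-partial $1,000 increments; reduction = 9 × $24 = $216, leaving $1,272.
Small Business Credit: $233,700 meets or exceeds the $85,200 cutoff, so the credit is $0.
Total: $1,272 + $0 = $1,272.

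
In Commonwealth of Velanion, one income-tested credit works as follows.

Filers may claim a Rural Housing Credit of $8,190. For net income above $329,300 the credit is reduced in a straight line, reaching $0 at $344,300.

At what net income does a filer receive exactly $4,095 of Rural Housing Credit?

$4,095 is 4,095/8,190 of the full $8,190, so 4,095/8,190 of the $15,000 range has been used: income = $329,300 + $15,000 × 4,095/8,190 = $336,800.

$336,800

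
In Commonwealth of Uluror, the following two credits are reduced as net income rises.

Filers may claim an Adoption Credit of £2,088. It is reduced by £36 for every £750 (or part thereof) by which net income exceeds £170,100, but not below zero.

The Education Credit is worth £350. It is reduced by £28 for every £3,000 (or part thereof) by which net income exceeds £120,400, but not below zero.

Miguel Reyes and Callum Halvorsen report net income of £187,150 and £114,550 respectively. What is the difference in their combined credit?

£1,178

Miguel (£187,150): Adoption Credit: income exceeds £170,100 by £17,050, which is 23 full-or-partial £750 increments; reduction = 23 × £36 = £828, leaving £1,260. Education Credit: income exceeds £120,400 by £66,750 → 23 increments × £28 = £644 ≥ base, so the credit is £0. total £1,260 + £0 = £1,260
Callum (£114,550): Adoption Credit: £114,550 is at or below the £170,100 threshold, so the full £2,088 applies. Education Credit: £114,550 is at or below the £120,400 threshold, so the full £350 applies. total £2,088 + £350 = £2,438
Difference: |£1,260 − £2,438| = £1,178.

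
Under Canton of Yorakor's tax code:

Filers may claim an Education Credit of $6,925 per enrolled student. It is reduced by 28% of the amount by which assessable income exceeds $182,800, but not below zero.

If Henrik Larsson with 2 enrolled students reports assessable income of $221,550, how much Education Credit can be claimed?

$3,000

Education Credit: base = 2 × $6,925 = $13,850. 28% of the $38,750 excess over $182,800 is $10,850; credit = $13,850 − $10,850 = $3,000.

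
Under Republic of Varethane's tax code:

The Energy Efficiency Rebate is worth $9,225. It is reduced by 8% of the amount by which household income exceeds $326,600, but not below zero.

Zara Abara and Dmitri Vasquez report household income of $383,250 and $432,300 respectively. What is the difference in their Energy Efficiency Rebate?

Zara ($383,250): Energy Efficiency Rebate: 8% of the $56,650 excess over $326,600 is $4,532; credit = $9,225 − $4,532 = $4,693.
Dmitri ($432,300): Energy Efficiency Rebate: 8% of the $105,700 excess over $326,600 is $8,456; credit = $9,225 − $8,456 = $769.
Difference: |$4,693 − $769| = $3,924.

$3,924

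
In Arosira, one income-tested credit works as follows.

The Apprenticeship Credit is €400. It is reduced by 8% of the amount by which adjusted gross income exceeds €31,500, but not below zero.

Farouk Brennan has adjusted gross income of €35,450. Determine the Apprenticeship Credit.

Apprenticeship Credit: 8% of the €3,950 excess over €31,500 is €316; credit = €400 − €316 = €84.

€84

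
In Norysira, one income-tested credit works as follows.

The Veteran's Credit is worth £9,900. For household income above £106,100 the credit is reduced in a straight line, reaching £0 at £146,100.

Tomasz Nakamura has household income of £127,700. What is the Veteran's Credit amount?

£4,554

Veteran's Credit: £127,700 is £21,600 into a £40,000 phase-out range, leaving 18,400/40,000 of the credit: £9,900 × 18,400/40,000 = £4,554.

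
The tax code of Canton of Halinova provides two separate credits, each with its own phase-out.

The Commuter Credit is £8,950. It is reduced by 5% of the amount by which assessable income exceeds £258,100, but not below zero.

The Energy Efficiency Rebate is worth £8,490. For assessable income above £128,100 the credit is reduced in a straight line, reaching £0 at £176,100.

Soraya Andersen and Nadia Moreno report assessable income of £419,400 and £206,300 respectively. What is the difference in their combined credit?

£8,065

Soraya (£419,400): Commuter Credit: 5% of the £161,300 excess over £258,100 is £8,065; credit = £8,950 − £8,065 = £885. Energy Efficiency Rebate: £419,400 is at or above £176,100, so the credit is £0. total £885 + £0 = £885
Nadia (£206,300): Commuter Credit: £206,300 is at or below the £258,100 threshold, so the full £8,950 applies. Energy Efficiency Rebate: £206,300 is at or above £176,100, so the credit is £0. total £8,950 + £0 = £8,950
Difference: |£885 − £8,950| = £8,065.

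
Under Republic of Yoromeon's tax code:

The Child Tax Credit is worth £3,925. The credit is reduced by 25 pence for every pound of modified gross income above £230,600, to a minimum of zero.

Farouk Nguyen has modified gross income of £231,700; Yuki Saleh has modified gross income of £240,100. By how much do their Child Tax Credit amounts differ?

Farouk (£231,700): Child Tax Credit: 25% of the £1,100 excess over £230,600 is £275; credit = £3,925 − £275 = £3,650.
Yuki (£240,100): Child Tax Credit: 25% of the £9,500 excess over £230,600 is £2,375; credit = £3,925 − £2,375 = £1,550.
Difference: |£3,650 − £1,550| = £2,100.

£2,100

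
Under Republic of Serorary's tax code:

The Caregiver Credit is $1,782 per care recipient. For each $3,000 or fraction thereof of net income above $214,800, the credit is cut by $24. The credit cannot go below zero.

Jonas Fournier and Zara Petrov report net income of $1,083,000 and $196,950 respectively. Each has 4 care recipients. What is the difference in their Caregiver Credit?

Jonas ($1,083,000): Caregiver Credit: base = 4 × $1,782 = $7,128. income exceeds $214,800 by $868,200, which is 290 full-or-partial $3,000 increments; reduction = 290 × $24 = $6,960, leaving $168.
Zara ($196,950): Caregiver Credit: base = 4 × $1,782 = $7,128. $196,950 is at or below the $214,800 threshold, so the full $7,128 applies.
Difference: |$168 − $7,128| = $6,960.

$6,960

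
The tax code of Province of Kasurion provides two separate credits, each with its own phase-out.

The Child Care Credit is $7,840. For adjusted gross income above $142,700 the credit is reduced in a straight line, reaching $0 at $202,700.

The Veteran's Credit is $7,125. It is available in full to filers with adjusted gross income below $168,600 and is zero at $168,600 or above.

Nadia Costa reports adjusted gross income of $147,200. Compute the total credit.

$14,377

Child Care Credit: $147,200 is $4,500 into a $60,000 phase-out range, leaving 55,500/60,000 of the credit: $7,840 × 55,500/60,000 = $7,252.
Veteran's Credit: $147,200 is below the $168,600 cutoff, so the full $7,125 applies.
Total: $7,252 + $7,125 = $14,377.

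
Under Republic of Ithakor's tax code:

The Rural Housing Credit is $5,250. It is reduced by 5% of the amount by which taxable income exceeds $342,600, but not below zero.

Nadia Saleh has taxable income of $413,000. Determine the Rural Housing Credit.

$1,730

Rural Housing Credit: 5% of the $70,400 excess over $342,600 is $3,520; credit = $5,250 − $3,520 = $1,730.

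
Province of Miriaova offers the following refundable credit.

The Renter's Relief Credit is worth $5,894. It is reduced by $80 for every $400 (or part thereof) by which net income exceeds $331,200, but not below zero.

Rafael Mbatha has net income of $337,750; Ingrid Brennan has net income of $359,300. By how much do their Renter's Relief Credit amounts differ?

$4,320

Rafael ($337,750): Renter's Relief Credit: income exceeds $331,200 by $6,550, which is 17 full-or-partial $400 increments; reduction = 17 × $80 = $1,360, leaving $4,534.
Ingrid ($359,300): Renter's Relief Credit: income exceeds $331,200 by $28,100, which is 71 full-or-partial $400 increments; reduction = 71 × $80 = $5,680, leaving $214.
Difference: |$4,534 − $214| = $4,320.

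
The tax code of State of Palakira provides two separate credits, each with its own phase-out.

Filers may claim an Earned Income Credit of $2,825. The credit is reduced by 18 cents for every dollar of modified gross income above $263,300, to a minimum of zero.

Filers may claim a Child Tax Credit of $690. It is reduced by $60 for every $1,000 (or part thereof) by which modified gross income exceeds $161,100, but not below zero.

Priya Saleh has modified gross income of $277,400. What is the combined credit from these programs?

$287

Earned Income Credit: 18% of the $14,100 excess over $263,300 is $2,538; credit = $2,825 − $2,538 = $287.
Child Tax Credit: income exceeds $161,100 by $116,300 → 117 increments × $60 = $7,020 ≥ base, so the credit is $0.
Total: $287 + $0 = $287.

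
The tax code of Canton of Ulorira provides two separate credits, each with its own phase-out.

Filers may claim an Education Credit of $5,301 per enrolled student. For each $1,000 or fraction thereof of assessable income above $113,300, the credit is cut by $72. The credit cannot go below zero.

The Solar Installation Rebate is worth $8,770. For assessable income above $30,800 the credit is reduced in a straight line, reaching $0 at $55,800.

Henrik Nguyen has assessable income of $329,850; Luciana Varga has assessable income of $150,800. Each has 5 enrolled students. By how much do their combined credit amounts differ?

$12,888

Henrik ($329,850): Education Credit: base = 5 × $5,301 = $26,505. income exceeds $113,300 by $216,550, which is 217 full-or-partial $1,000 increments; reduction = 217 × $72 = $15,624, leaving $10,881. Solar Installation Rebate: $329,850 is at or above $55,800, so the credit is $0. total $10,881 + $0 = $10,881
Luciana ($150,800): Education Credit: base = 5 × $5,301 = $26,505. income exceeds $113,300 by $37,500, which is 38 full-or-partial $1,000 increments; reduction = 38 × $72 = $2,736, leaving $23,769. Solar Installation Rebate: $150,800 is at or above $55,800, so the credit is $0. total $23,769 + $0 = $23,769
Difference: |$10,881 − $23,769| = $12,888.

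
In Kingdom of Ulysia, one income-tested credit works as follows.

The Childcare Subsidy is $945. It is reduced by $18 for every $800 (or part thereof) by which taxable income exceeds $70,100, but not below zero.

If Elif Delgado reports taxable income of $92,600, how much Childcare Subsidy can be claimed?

Childcare Subsidy: income exceeds $70,100 by $22,500, which is 29 full-or-partial $800 increments; reduction = 29 × $18 = $522, leaving $423.

$423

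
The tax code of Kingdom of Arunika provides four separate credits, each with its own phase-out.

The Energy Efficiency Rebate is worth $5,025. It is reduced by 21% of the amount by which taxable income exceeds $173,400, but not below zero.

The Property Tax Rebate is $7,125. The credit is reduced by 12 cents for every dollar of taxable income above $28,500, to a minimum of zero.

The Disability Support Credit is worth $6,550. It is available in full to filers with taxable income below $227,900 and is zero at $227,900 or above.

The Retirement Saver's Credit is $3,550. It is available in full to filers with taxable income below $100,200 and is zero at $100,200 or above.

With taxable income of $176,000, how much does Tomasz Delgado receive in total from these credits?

Energy Efficiency Rebate: 21% of the $2,600 excess over $173,400 is $546; credit = $5,025 − $546 = $4,479.
Property Tax Rebate: 12% of the $147,500 excess over $28,500 is $17,700 ≥ base, so the credit is $0.
Disability Support Credit: $176,000 is below the $227,900 cutoff, so the full $6,550 applies.
Retirement Saver's Credit: $176,000 meets or exceeds the $100,200 cutoff, so the credit is $0.
Total: $4,479 + $0 + $6,550 + $0 = $11,029.

$11,029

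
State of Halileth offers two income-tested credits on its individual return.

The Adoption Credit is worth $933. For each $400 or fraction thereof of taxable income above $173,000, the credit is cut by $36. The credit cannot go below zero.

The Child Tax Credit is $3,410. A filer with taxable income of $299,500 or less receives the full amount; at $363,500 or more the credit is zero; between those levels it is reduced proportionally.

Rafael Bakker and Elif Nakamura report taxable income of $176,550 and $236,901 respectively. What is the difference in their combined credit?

$609

Rafael ($176,550): Adoption Credit: income exceeds $173,000 by $3,550, which is 9 full-or-partial $400 increments; reduction = 9 × $36 = $324, leaving $609. Child Tax Credit: $176,550 is at or below the $299,500 threshold, so the full $3,410 applies. total $609 + $3,410 = $4,019
Elif ($236,901): Adoption Credit: income exceeds $173,000 by $63,901 → 160 increments × $36 = $5,760 ≥ base, so the credit is $0. Child Tax Credit: $236,901 is at or below the $299,500 threshold, so the full $3,410 applies. total $0 + $3,410 = $3,410
Difference: |$4,019 − $3,410| = $609.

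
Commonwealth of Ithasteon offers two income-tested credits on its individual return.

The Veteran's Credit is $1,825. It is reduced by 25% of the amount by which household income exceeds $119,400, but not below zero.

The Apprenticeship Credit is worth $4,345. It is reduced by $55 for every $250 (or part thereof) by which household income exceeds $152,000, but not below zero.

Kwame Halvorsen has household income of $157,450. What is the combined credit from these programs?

Veteran's Credit: 25% of the $38,050 excess over $119,400 is $9,512.50 ≥ base, so the credit is $0.
Apprenticeship Credit: income exceeds $152,000 by $5,450, which is 22 full-or-partial $250 increments; reduction = 22 × $55 = $1,210, leaving $3,135.
Total: $0 + $3,135 = $3,135.

$3,135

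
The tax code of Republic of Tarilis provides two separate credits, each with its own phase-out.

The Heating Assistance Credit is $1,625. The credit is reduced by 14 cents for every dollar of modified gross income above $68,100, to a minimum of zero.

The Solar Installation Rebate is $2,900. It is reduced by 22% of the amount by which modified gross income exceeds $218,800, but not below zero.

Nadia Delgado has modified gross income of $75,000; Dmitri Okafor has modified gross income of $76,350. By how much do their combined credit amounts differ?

$189

Nadia ($75,000): Heating Assistance Credit: 14% of the $6,900 excess over $68,100 is $966; credit = $1,625 − $966 = $659. Solar Installation Rebate: $75,000 is at or below the $218,800 threshold, so the full $2,900 applies. total $659 + $2,900 = $3,559
Dmitri ($76,350): Heating Assistance Credit: 14% of the $8,250 excess over $68,100 is $1,155; credit = $1,625 − $1,155 = $470. Solar Installation Rebate: $76,350 is at or below the $218,800 threshold, so the full $2,900 applies. total $470 + $2,900 = $3,370
Difference: |$3,559 − $3,370| = $189.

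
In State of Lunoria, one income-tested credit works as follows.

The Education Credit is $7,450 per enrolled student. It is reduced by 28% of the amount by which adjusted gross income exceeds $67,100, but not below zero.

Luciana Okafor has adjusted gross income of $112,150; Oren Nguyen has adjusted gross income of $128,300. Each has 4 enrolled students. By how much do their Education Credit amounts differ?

Luciana ($112,150): Education Credit: base = 4 × $7,450 = $29,800. 28% of the $45,050 excess over $67,100 is $12,614; credit = $29,800 − $12,614 = $17,186.
Oren ($128,300): Education Credit: base = 4 × $7,450 = $29,800. 28% of the $61,200 excess over $67,100 is $17,136; credit = $29,800 − $17,136 = $12,664.
Difference: |$17,186 − $12,664| = $4,522.

$4,522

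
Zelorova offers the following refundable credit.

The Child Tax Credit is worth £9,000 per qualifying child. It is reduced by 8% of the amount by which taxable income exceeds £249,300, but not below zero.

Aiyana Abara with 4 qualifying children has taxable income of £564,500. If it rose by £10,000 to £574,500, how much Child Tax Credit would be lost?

At £564,500 — base = 4 × £9,000 = £36,000. 8% of the £315,200 excess over £249,300 is £25,216; credit = £36,000 − £25,216 = £10,784.
At £574,500 — base = 4 × £9,000 = £36,000. 8% of the £325,200 excess over £249,300 is £26,016; credit = £36,000 − £26,016 = £9,984.
Lost: £10,784 − £9,984 = £800.

£800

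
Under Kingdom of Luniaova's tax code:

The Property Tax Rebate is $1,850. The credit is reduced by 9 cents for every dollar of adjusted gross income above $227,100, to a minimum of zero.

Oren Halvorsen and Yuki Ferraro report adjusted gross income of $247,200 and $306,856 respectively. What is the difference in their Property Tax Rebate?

Oren ($247,200): Property Tax Rebate: 9% of the $20,100 excess over $227,100 is $1,809; credit = $1,850 − $1,809 = $41.
Yuki ($306,856): Property Tax Rebate: 9% of the $79,756 excess over $227,100 is $7,178.04 ≥ base, so the credit is $0.
Difference: |$41 − $0| = $41.

$41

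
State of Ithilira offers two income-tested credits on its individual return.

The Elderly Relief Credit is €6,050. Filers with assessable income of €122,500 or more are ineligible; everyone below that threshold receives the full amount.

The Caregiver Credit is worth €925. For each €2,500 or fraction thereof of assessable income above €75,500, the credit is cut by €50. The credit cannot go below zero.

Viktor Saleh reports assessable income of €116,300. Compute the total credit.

Elderly Relief Credit: €116,300 is below the €122,500 cutoff, so the full €6,050 applies.
Caregiver Credit: income exceeds €75,500 by €40,800, which is 17 full-or-partial €2,500 increments; reduction = 17 × €50 = €850, leaving €75.
Total: €6,050 + €75 = €6,125.

€6,125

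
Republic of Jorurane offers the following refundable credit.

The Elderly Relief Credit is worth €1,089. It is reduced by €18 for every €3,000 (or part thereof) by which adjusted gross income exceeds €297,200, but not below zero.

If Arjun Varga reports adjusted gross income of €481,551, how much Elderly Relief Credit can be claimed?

Elderly Relief Credit: income exceeds €297,200 by €184,351 → 62 increments × €18 = €1,116 ≥ base, so the credit is €0.

€0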